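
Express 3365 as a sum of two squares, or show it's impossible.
1² + 58² (a=1, b=58)

Factorization: 3365 = 5 × 673
By Fermat: n is sum of two squares iff every prime p ≡ 3 (mod 4) appears to even power.
All primes ≡ 3 (mod 4) appear to even power.
Search a = 0, 1, 2, … for 3365 - a² a perfect square: first hit at a = 1: 3365 - 1 = 3364 = 58².
3365 = 1² + 58² = 1 + 3364 ✓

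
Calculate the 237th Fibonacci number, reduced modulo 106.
28

Matrix identity: Q^n = [[F_(n+1), F_n], [F_n, F_(n-1)]] with Q = [[1,1],[1,0]].
n = 237 = 11101101₂. Square-and-multiply, entries mod 106:
Q^1 = [[1,1],[1,0]]
Q^3 = (Q^1)²·Q = [[3,2],[2,1]]
Q^7 = (Q^3)²·Q = [[21,13],[13,8]]
Q^14 = (Q^7)² = [[80,59],[59,21]]
Q^29 = (Q^14)²·Q = [[46,23],[23,23]]
Q^59 = (Q^29)²·Q = [[98,101],[101,103]]
Q^118 = (Q^59)² = [[89,55],[55,34]]
Q^237 = (Q^118)²·Q = [[9,28],[28,87]]
F_237 mod 106 = Q^237[0][1] = 28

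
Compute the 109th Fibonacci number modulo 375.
134

Matrix identity: Q^n = [[F_(n+1), F_n], [F_n, F_(n-1)]] with Q = [[1,1],[1,0]].
n = 109 = 1101101₂. Square-and-multiply, entries mod 375:
Q^1 = [[1,1],[1,0]]
Q^3 = (Q^1)²·Q = [[3,2],[2,1]]
Q^6 = (Q^3)² = [[13,8],[8,5]]
Q^13 = (Q^6)²·Q = [[2,233],[233,144]]
Q^27 = (Q^13)²·Q = [[186,293],[293,268]]
Q^54 = (Q^27)² = [[70,272],[272,173]]
Q^109 = (Q^54)²·Q = [[230,134],[134,96]]
F_109 mod 375 = Q^109[0][1] = 134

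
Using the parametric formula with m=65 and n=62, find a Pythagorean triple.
(381, 8060, 8069)

Euclid's formula: a = m² - n², b = 2mn, c = m² + n²
m = 65, n = 62
a = 65² - 62² = 4225 - 3844 = 381
b = 2 × 65 × 62 = 8060
c = 65² + 62² = 4225 + 3844 = 8069
Verification: 381² + 8060² = 145161 + 64963600 = 65108761 = 8069² ✓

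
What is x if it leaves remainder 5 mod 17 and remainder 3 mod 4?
39

Using Chinese Remainder Theorem:
M = 17 × 4 = 68
M1 = 4, M2 = 17
y1 = 4^(-1) mod 17 = 13
y2 = 17^(-1) mod 4 = 1
x = (5×4×13 + 3×17×1) mod 68 = 39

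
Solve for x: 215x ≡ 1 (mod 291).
134

gcd(215, 291) = 1, so the inverse exists.
Extended Euclidean algorithm on (291, 215):
291 = 1 × 215 + 76  ⟹  76 = (1)·291 + (-1)·215
215 = 2 × 76 + 63  ⟹  63 = (-2)·291 + (3)·215
76 = 1 × 63 + 13  ⟹  13 = (3)·291 + (-4)·215
63 = 4 × 13 + 11  ⟹  11 = (-14)·291 + (19)·215
13 = 1 × 11 + 2  ⟹  2 = (17)·291 + (-23)·215
11 = 5 × 2 + 1  ⟹  1 = (-99)·291 + (134)·215
So (134)·215 ≡ 1 (mod 291), i.e. 215^(-1) ≡ 134 (mod 291).
Check: 215 × 134 = 28810 ≡ 1 (mod 291)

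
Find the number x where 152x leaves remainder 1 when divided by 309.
185

gcd(152, 309) = 1, so the inverse exists.
Extended Euclidean algorithm on (309, 152):
309 = 2 × 152 + 5  ⟹  5 = (1)·309 + (-2)·152
152 = 30 × 5 + 2  ⟹  2 = (-30)·309 + (61)·152
5 = 2 × 2 + 1  ⟹  1 = (61)·309 + (-124)·152
So (-124)·152 ≡ 1 (mod 309), i.e. 152^(-1) ≡ -124 ≡ 185 (mod 309).
Check: 152 × 185 = 28120 ≡ 1 (mod 309)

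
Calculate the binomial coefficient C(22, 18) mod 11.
0

Using Lucas' theorem:
Write n=22 and k=18 in base 11:
n in base 11: [2, 0]
k in base 11: [1, 7]
C(22,18) mod 11 = ∏ C(n_i, k_i) mod 11
Digit binomials (mod 11): C(2,1) = 2; C(0,7) = 0 (k_i > n_i)
Product: 2 × 0 = 0 ≡ 0 (mod 11)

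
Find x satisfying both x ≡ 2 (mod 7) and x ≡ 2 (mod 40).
2

Using Chinese Remainder Theorem:
M = 7 × 40 = 280
M1 = 40, M2 = 7
y1 = 40^(-1) mod 7 = 3
y2 = 7^(-1) mod 40 = 23
x = (2×40×3 + 2×7×23) mod 280 = 2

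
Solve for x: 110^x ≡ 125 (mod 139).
60

Baby-step giant-step with step n = ⌈√139⌉ = 12.
Baby steps 110^j mod 139 (j:value) for j=0..11: 0:1, 1:110, 2:7, 3:75, 4:49, 5:108, 6:65, 7:61, 8:38, 9:10, 10:127, 11:70.
Giant-step multiplier: 110^(-12) ≡ 110^(138-12) = 110^126 ≡ 91 (mod 139).
Giant steps γ_i = 125·91^i mod 139: γ_0=125, γ_1=116, γ_2=131, γ_3=106, γ_4=55, γ_5=1 (in table at j=0).
x = i·n + j = 5·12 + 0 = 60.
Check: 110^60 ≡ 125 (mod 139).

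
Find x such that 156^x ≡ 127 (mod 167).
114

Baby-step giant-step with step n = ⌈√167⌉ = 13.
Baby steps 156^j mod 167 (j:value) for j=0..12: 0:1, 1:156, 2:121, 3:5, 4:112, 5:104, 6:25, 7:59, 8:19, 9:125, 10:128, 11:95, 12:124.
Giant-step multiplier: 156^(-13) ≡ 156^(166-13) = 156^153 ≡ 161 (mod 167).
Giant steps γ_i = 127·161^i mod 167: γ_0=127, γ_1=73, γ_2=63, γ_3=123, γ_4=97, γ_5=86, γ_6=152, γ_7=90, γ_8=128 (in table at j=10).
x = i·n + j = 8·13 + 10 = 114.
Check: 156^114 ≡ 127 (mod 167).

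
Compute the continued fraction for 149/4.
[37; 4]

Euclidean algorithm steps:
149 = 37 × 4 + 1
4 = 4 × 1 + 0
Continued fraction: [37; 4]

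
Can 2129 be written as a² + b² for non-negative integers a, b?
23² + 40² (a=23, b=40)

Factorization: 2129 = 2129
By Fermat: n is sum of two squares iff every prime p ≡ 3 (mod 4) appears to even power.
All primes ≡ 3 (mod 4) appear to even power.
Search a = 0, 1, 2, … for 2129 - a² a perfect square: first hit at a = 23: 2129 - 529 = 1600 = 40².
2129 = 23² + 40² = 529 + 1600 ✓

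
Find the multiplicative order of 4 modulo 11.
5

11 is prime, so ord(4) divides φ(11) = 10.
Divisors of 10: 1, 2, 5, 10.
Repeated squaring: 4^1 ≡ 4, 4^2 ≡ 5, 4^4 ≡ 3, 4^8 ≡ 9 (mod 11).
Test 4^d mod 11 for each divisor d in increasing order:
4^1 ≡ 4
4^2 ≡ 5
4^5 = 4^4·4^1 ≡ 1  ← first divisor giving 1
The order is 5.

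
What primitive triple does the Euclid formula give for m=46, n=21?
(1675, 1932, 2557)

Euclid's formula: a = m² - n², b = 2mn, c = m² + n²
m = 46, n = 21
a = 46² - 21² = 2116 - 441 = 1675
b = 2 × 46 × 21 = 1932
c = 46² + 21² = 2116 + 441 = 2557
Verification: 1675² + 1932² = 2805625 + 3732624 = 6538249 = 2557² ✓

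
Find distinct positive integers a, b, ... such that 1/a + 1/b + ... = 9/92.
1/11 + 1/145 + 1/48914 + 1/3588820180

Greedy algorithm:
9/92: ceiling(92/9) = 11, use 1/11
7/1012: ceiling(1012/7) = 145, use 1/145
3/146740: ceiling(146740/3) = 48914, use 1/48914
1/3588820180: ceiling(3588820180/1) = 3588820180, use 1/3588820180
Result: 9/92 = 1/11 + 1/145 + 1/48914 + 1/3588820180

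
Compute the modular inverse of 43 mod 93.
13

gcd(43, 93) = 1, so the inverse exists.
Extended Euclidean algorithm on (93, 43):
93 = 2 × 43 + 7  ⟹  7 = (1)·93 + (-2)·43
43 = 6 × 7 + 1  ⟹  1 = (-6)·93 + (13)·43
So (13)·43 ≡ 1 (mod 93), i.e. 43^(-1) ≡ 13 (mod 93).
Check: 43 × 13 = 559 ≡ 1 (mod 93)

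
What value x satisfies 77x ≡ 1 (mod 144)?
101

gcd(77, 144) = 1, so the inverse exists.
Extended Euclidean algorithm on (144, 77):
144 = 1 × 77 + 67  ⟹  67 = (1)·144 + (-1)·77
77 = 1 × 67 + 10  ⟹  10 = (-1)·144 + (2)·77
67 = 6 × 10 + 7  ⟹  7 = (7)·144 + (-13)·77
10 = 1 × 7 + 3  ⟹  3 = (-8)·144 + (15)·77
7 = 2 × 3 + 1  ⟹  1 = (23)·144 + (-43)·77
So (-43)·77 ≡ 1 (mod 144), i.e. 77^(-1) ≡ -43 ≡ 101 (mod 144).
Check: 77 × 101 = 7777 ≡ 1 (mod 144)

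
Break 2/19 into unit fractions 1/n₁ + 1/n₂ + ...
1/10 + 1/190

Greedy algorithm:
2/19: ceiling(19/2) = 10, use 1/10
1/190: ceiling(190/1) = 190, use 1/190
Result: 2/19 = 1/10 + 1/190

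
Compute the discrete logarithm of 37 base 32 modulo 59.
11

Baby-step giant-step with step n = ⌈√59⌉ = 8.
Baby steps 32^j mod 59 (j:value) for j=0..7: 0:1, 1:32, 2:21, 3:23, 4:28, 5:11, 6:57, 7:54.
Giant-step multiplier: 32^(-8) ≡ 32^(58-8) = 32^50 ≡ 7 (mod 59).
Giant steps γ_i = 37·7^i mod 59: γ_0=37, γ_1=23 (in table at j=3).
x = i·n + j = 1·8 + 3 = 11.
Check: 32^11 ≡ 37 (mod 59).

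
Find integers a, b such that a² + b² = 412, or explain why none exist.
Not possible

Factorization: 412 = 2^2 × 103
By Fermat: n is sum of two squares iff every prime p ≡ 3 (mod 4) appears to even power.
Prime(s) ≡ 3 (mod 4) with odd exponent: [(103, 1)]
Therefore 412 cannot be expressed as a² + b².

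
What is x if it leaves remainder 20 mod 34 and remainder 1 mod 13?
326

Using Chinese Remainder Theorem:
M = 34 × 13 = 442
M1 = 13, M2 = 34
y1 = 13^(-1) mod 34 = 21
y2 = 34^(-1) mod 13 = 5
x = (20×13×21 + 1×34×5) mod 442 = 326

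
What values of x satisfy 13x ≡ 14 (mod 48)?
x ≡ 38 (mod 48)

gcd(13, 48) = 1, which divides 14, so solutions exist.
Find 13^(-1) mod 48 by the extended Euclidean algorithm:
48 = 3 × 13 + 9  ⟹  9 = (1)·48 + (-3)·13
13 = 1 × 9 + 4  ⟹  4 = (-1)·48 + (4)·13
9 = 2 × 4 + 1  ⟹  1 = (3)·48 + (-11)·13
So (-11)·13 ≡ 1 (mod 48), i.e. 13^(-1) ≡ -11 ≡ 37 (mod 48).
x ≡ 37 × 14 = 518 ≡ 38 (mod 48).
Check: 13 × 38 = 494 ≡ 14 (mod 48).
Unique solution: x ≡ 38 (mod 48)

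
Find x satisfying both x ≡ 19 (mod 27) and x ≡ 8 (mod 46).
100

Using Chinese Remainder Theorem:
M = 27 × 46 = 1242
M1 = 46, M2 = 27
y1 = 46^(-1) mod 27 = 10
y2 = 27^(-1) mod 46 = 29
x = (19×46×10 + 8×27×29) mod 1242 = 100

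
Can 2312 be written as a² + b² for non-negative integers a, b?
14² + 46² (a=14, b=46)

Factorization: 2312 = 2^3 × 17^2
By Fermat: n is sum of two squares iff every prime p ≡ 3 (mod 4) appears to even power.
All primes ≡ 3 (mod 4) appear to even power.
Search a = 0, 1, 2, … for 2312 - a² a perfect square: first hit at a = 14: 2312 - 196 = 2116 = 46².
2312 = 14² + 46² = 196 + 2116 ✓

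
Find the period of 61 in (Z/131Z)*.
5

131 is prime, so ord(61) divides φ(131) = 130.
Divisors of 130: 1, 2, 5, 10, 13, 26, 65, 130.
Repeated squaring: 61^1 ≡ 61, 61^2 ≡ 53, 61^4 ≡ 58, 61^8 ≡ 89, 61^16 ≡ 61, 61^32 ≡ 53, 61^64 ≡ 58, 61^128 ≡ 89 (mod 131).
Test 61^d mod 131 for each divisor d in increasing order:
61^1 ≡ 61
61^2 ≡ 53
61^5 = 61^4·61^1 ≡ 1  ← first divisor giving 1
The order is 5.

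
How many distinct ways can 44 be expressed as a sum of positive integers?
75175

p(n) counts ways to write n as a sum of positive integers (order ignored).
Euler's pentagonal recurrence: p(k) = p(k-1) + p(k-2) - p(k-5) - p(k-7) + p(k-12) + p(k-15) - ... (offsets j(3j∓1)/2, signs ++--, p(0)=1, p(<0)=0).
DP table for k = 0..43: p(0)=1, p(1)=1, p(2)=2, p(3)=3, p(4)=5, p(5)=7, p(6)=11, p(7)=15, p(8)=22, p(9)=30, p(10)=42, p(11)=56, p(12)=77, p(13)=101, p(14)=135, p(15)=176, p(16)=231, p(17)=297, p(18)=385, p(19)=490, p(20)=627, p(21)=792, p(22)=1002, p(23)=1255, p(24)=1575, p(25)=1958, p(26)=2436, p(27)=3010, p(28)=3718, p(29)=4565, p(30)=5604, p(31)=6842, p(32)=8349, p(33)=10143, p(34)=12310, p(35)=14883, p(36)=17977, p(37)=21637, p(38)=26015, p(39)=31185, p(40)=37338, p(41)=44583, p(42)=53174, p(43)=63261.
Final step: p(44) = p(43) + p(42) - p(39) - p(37) + p(32) + p(29) - p(22) - p(18) + p(9) + p(4)
= 63261 + 53174 - 31185 - 21637 + 8349 + 4565 - 1002 - 385 + 30 + 5
= 75175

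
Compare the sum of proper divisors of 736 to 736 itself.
abundant

Proper divisors of 736: sum = 1 + 2 + 4 + 8 + 16 + 23 + 32 + 46 + 92 + 184 + 368 = 776
Since 776 > 736, 736 is abundant.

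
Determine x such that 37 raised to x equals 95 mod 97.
22

Baby-step giant-step with step n = ⌈√97⌉ = 10.
Baby steps 37^j mod 97 (j:value) for j=0..9: 0:1, 1:37, 2:11, 3:19, 4:24, 5:15, 6:70, 7:68, 8:91, 9:69.
Giant-step multiplier: 37^(-10) ≡ 37^(96-10) = 37^86 ≡ 72 (mod 97).
Giant steps γ_i = 95·72^i mod 97: γ_0=95, γ_1=50, γ_2=11 (in table at j=2).
x = i·n + j = 2·10 + 2 = 22.
Check: 37^22 ≡ 95 (mod 97).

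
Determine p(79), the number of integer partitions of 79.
13848650

p(n) counts ways to write n as a sum of positive integers (order ignored).
Euler's pentagonal recurrence: p(k) = p(k-1) + p(k-2) - p(k-5) - p(k-7) + p(k-12) + p(k-15) - ... (offsets j(3j∓1)/2, signs ++--, p(0)=1, p(<0)=0).
DP table for k = 0..78: p(0)=1, p(1)=1, p(2)=2, p(3)=3, p(4)=5, p(5)=7, p(6)=11, p(7)=15, p(8)=22, p(9)=30, p(10)=42, p(11)=56, p(12)=77, p(13)=101, p(14)=135, p(15)=176, p(16)=231, p(17)=297, p(18)=385, p(19)=490, p(20)=627, p(21)=792, p(22)=1002, p(23)=1255, p(24)=1575, p(25)=1958, p(26)=2436, p(27)=3010, p(28)=3718, p(29)=4565, p(30)=5604, p(31)=6842, p(32)=8349, p(33)=10143, p(34)=12310, p(35)=14883, p(36)=17977, p(37)=21637, p(38)=26015, p(39)=31185, p(40)=37338, p(41)=44583, p(42)=53174, p(43)=63261, p(44)=75175, p(45)=89134, p(46)=105558, p(47)=124754, p(48)=147273, p(49)=173525, p(50)=204226, p(51)=239943, p(52)=281589, p(53)=329931, p(54)=386155, p(55)=451276, p(56)=526823, p(57)=614154, p(58)=715220, p(59)=831820, p(60)=966467, p(61)=1121505, p(62)=1300156, p(63)=1505499, p(64)=1741630, p(65)=2012558, p(66)=2323520, p(67)=2679689, p(68)=3087735, p(69)=3554345, p(70)=4087968, p(71)=4697205, p(72)=5392783, p(73)=6185689, p(74)=7089500, p(75)=8118264, p(76)=9289091, p(77)=10619863, p(78)=12132164.
Final step: p(79) = p(78) + p(77) - p(74) - p(72) + p(67) + p(64) - p(57) - p(53) + p(44) + p(39) - p(28) - p(22) + p(9) + p(2)
= 12132164 + 10619863 - 7089500 - 5392783 + 2679689 + 1741630 - 614154 - 329931 + 75175 + 31185 - 3718 - 1002 + 30 + 2
= 13848650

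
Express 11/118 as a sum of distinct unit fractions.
1/11 + 1/433 + 1/562034

Greedy algorithm:
11/118: ceiling(118/11) = 11, use 1/11
3/1298: ceiling(1298/3) = 433, use 1/433
1/562034: ceiling(562034/1) = 562034, use 1/562034
Result: 11/118 = 1/11 + 1/433 + 1/562034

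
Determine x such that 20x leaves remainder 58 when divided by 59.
x ≡ 56 (mod 59)

gcd(20, 59) = 1, which divides 58, so solutions exist.
Find 20^(-1) mod 59 by the extended Euclidean algorithm:
59 = 2 × 20 + 19  ⟹  19 = (1)·59 + (-2)·20
20 = 1 × 19 + 1  ⟹  1 = (-1)·59 + (3)·20
So (3)·20 ≡ 1 (mod 59), i.e. 20^(-1) ≡ 3 (mod 59).
x ≡ 3 × 58 = 174 ≡ 56 (mod 59).
Check: 20 × 56 = 1120 ≡ 58 (mod 59).
Unique solution: x ≡ 56 (mod 59)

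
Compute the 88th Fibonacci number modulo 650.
81

Matrix identity: Q^n = [[F_(n+1), F_n], [F_n, F_(n-1)]] with Q = [[1,1],[1,0]].
n = 88 = 1011000₂. Square-and-multiply, entries mod 650:
Q^1 = [[1,1],[1,0]]
Q^2 = (Q^1)² = [[2,1],[1,1]]
Q^5 = (Q^2)²·Q = [[8,5],[5,3]]
Q^11 = (Q^5)²·Q = [[144,89],[89,55]]
Q^22 = (Q^11)² = [[57,161],[161,546]]
Q^44 = (Q^22)² = [[570,233],[233,337]]
Q^88 = (Q^44)² = [[239,81],[81,158]]
F_88 mod 650 = Q^88[0][1] = 81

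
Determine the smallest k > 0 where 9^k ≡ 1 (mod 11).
5

11 is prime, so ord(9) divides φ(11) = 10.
Divisors of 10: 1, 2, 5, 10.
Repeated squaring: 9^1 ≡ 9, 9^2 ≡ 4, 9^4 ≡ 5, 9^8 ≡ 3 (mod 11).
Test 9^d mod 11 for each divisor d in increasing order:
9^1 ≡ 9
9^2 ≡ 4
9^5 = 9^4·9^1 ≡ 1  ← first divisor giving 1
The order is 5.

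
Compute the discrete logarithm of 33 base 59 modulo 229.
146

Baby-step giant-step with step n = ⌈√229⌉ = 16.
Baby steps 59^j mod 229 (j:value) for j=0..15: 0:1, 1:59, 2:46, 3:195, 4:55, 5:39, 6:11, 7:191, 8:48, 9:84, 10:147, 11:200, 12:121, 13:40, 14:70, 15:8.
Giant-step multiplier: 59^(-16) ≡ 59^(228-16) = 59^212 ≡ 180 (mod 229).
Giant steps γ_i = 33·180^i mod 229: γ_0=33, γ_1=215, γ_2=228, γ_3=49, γ_4=118, γ_5=172, γ_6=45, γ_7=85, γ_8=186, γ_9=46 (in table at j=2).
x = i·n + j = 9·16 + 2 = 146.
Check: 59^146 ≡ 33 (mod 229).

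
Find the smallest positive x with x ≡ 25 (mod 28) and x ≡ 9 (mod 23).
193

Using Chinese Remainder Theorem:
M = 28 × 23 = 644
M1 = 23, M2 = 28
y1 = 23^(-1) mod 28 = 11
y2 = 28^(-1) mod 23 = 14
x = (25×23×11 + 9×28×14) mod 644 = 193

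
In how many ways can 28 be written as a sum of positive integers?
3718

p(n) counts ways to write n as a sum of positive integers (order ignored).
Euler's pentagonal recurrence: p(k) = p(k-1) + p(k-2) - p(k-5) - p(k-7) + p(k-12) + p(k-15) - ... (offsets j(3j∓1)/2, signs ++--, p(0)=1, p(<0)=0).
DP table for k = 0..27: p(0)=1, p(1)=1, p(2)=2, p(3)=3, p(4)=5, p(5)=7, p(6)=11, p(7)=15, p(8)=22, p(9)=30, p(10)=42, p(11)=56, p(12)=77, p(13)=101, p(14)=135, p(15)=176, p(16)=231, p(17)=297, p(18)=385, p(19)=490, p(20)=627, p(21)=792, p(22)=1002, p(23)=1255, p(24)=1575, p(25)=1958, p(26)=2436, p(27)=3010.
Final step: p(28) = p(27) + p(26) - p(23) - p(21) + p(16) + p(13) - p(6) - p(2)
= 3010 + 2436 - 1255 - 792 + 231 + 101 - 11 - 2
= 3718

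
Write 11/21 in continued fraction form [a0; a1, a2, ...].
[0; 1, 1, 10]

Euclidean algorithm steps:
11 = 0 × 21 + 11
21 = 1 × 11 + 10
11 = 1 × 10 + 1
10 = 10 × 1 + 0
Continued fraction: [0; 1, 1, 10]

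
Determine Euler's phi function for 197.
196

197 = 197
φ(n) = n × ∏(1 - 1/p) for each prime p dividing n
φ(197) = 197 × (1 - 1/197) = 196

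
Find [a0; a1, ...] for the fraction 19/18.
[1; 18]

Euclidean algorithm steps:
19 = 1 × 18 + 1
18 = 18 × 1 + 0
Continued fraction: [1; 18]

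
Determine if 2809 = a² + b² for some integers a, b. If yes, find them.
0² + 53² (a=0, b=53)

Factorization: 2809 = 53^2
By Fermat: n is sum of two squares iff every prime p ≡ 3 (mod 4) appears to even power.
All primes ≡ 3 (mod 4) appear to even power.
Search a = 0, 1, 2, … for 2809 - a² a perfect square: first hit at a = 0: 2809 - 0 = 2809 = 53².
2809 = 0² + 53² = 0 + 2809 ✓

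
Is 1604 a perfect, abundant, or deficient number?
deficient

Proper divisors of 1604: sum = 1 + 2 + 4 + 401 + 802 = 1210
Since 1210 < 1604, 1604 is deficient.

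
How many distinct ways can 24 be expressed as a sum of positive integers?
1575

p(n) counts ways to write n as a sum of positive integers (order ignored).
Euler's pentagonal recurrence: p(k) = p(k-1) + p(k-2) - p(k-5) - p(k-7) + p(k-12) + p(k-15) - ... (offsets j(3j∓1)/2, signs ++--, p(0)=1, p(<0)=0).
DP table for k = 0..23: p(0)=1, p(1)=1, p(2)=2, p(3)=3, p(4)=5, p(5)=7, p(6)=11, p(7)=15, p(8)=22, p(9)=30, p(10)=42, p(11)=56, p(12)=77, p(13)=101, p(14)=135, p(15)=176, p(16)=231, p(17)=297, p(18)=385, p(19)=490, p(20)=627, p(21)=792, p(22)=1002, p(23)=1255.
Final step: p(24) = p(23) + p(22) - p(19) - p(17) + p(12) + p(9) - p(2)
= 1255 + 1002 - 490 - 297 + 77 + 30 - 2
= 1575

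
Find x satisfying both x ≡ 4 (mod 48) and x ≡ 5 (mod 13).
148

Using Chinese Remainder Theorem:
M = 48 × 13 = 624
M1 = 13, M2 = 48
y1 = 13^(-1) mod 48 = 37
y2 = 48^(-1) mod 13 = 3
x = (4×13×37 + 5×48×3) mod 624 = 148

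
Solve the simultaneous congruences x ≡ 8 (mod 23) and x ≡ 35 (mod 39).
698

Using Chinese Remainder Theorem:
M = 23 × 39 = 897
M1 = 39, M2 = 23
y1 = 39^(-1) mod 23 = 13
y2 = 23^(-1) mod 39 = 17
x = (8×39×13 + 35×23×17) mod 897 = 698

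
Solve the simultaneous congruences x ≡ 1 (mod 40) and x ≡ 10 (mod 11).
241

Using Chinese Remainder Theorem:
M = 40 × 11 = 440
M1 = 11, M2 = 40
y1 = 11^(-1) mod 40 = 11
y2 = 40^(-1) mod 11 = 8
x = (1×11×11 + 10×40×8) mod 440 = 241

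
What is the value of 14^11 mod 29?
8

Repeated squaring. Binary of 11 = 1011.
14^1 ≡ 14 (mod 29); 14^2 ≡ 22 (mod 29); 14^4 ≡ 20 (mod 29); 14^8 ≡ 23 (mod 29)
14^11 = 14^1 × 14^2 × 14^8 ≡ 8 (mod 29)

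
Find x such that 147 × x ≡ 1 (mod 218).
175

gcd(147, 218) = 1, so the inverse exists.
Extended Euclidean algorithm on (218, 147):
218 = 1 × 147 + 71  ⟹  71 = (1)·218 + (-1)·147
147 = 2 × 71 + 5  ⟹  5 = (-2)·218 + (3)·147
71 = 14 × 5 + 1  ⟹  1 = (29)·218 + (-43)·147
So (-43)·147 ≡ 1 (mod 218), i.e. 147^(-1) ≡ -43 ≡ 175 (mod 218).
Check: 147 × 175 = 25725 ≡ 1 (mod 218)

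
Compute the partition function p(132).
6620830889

p(n) counts ways to write n as a sum of positive integers (order ignored).
Euler's pentagonal recurrence: p(k) = p(k-1) + p(k-2) - p(k-5) - p(k-7) + p(k-12) + p(k-15) - ... (offsets j(3j∓1)/2, signs ++--, p(0)=1, p(<0)=0).
DP table for k = 0..131: p(0)=1, p(1)=1, p(2)=2, p(3)=3, p(4)=5, p(5)=7, p(6)=11, p(7)=15, p(8)=22, p(9)=30, p(10)=42, p(11)=56, p(12)=77, p(13)=101, p(14)=135, p(15)=176, p(16)=231, p(17)=297, p(18)=385, p(19)=490, p(20)=627, p(21)=792, p(22)=1002, p(23)=1255, p(24)=1575, p(25)=1958, p(26)=2436, p(27)=3010, p(28)=3718, p(29)=4565, p(30)=5604, p(31)=6842, p(32)=8349, p(33)=10143, p(34)=12310, p(35)=14883, p(36)=17977, p(37)=21637, p(38)=26015, p(39)=31185, p(40)=37338, p(41)=44583, p(42)=53174, p(43)=63261, p(44)=75175, p(45)=89134, p(46)=105558, p(47)=124754, p(48)=147273, p(49)=173525, p(50)=204226, p(51)=239943, p(52)=281589, p(53)=329931, p(54)=386155, p(55)=451276, p(56)=526823, p(57)=614154, p(58)=715220, p(59)=831820, p(60)=966467, p(61)=1121505, p(62)=1300156, p(63)=1505499, p(64)=1741630, p(65)=2012558, p(66)=2323520, p(67)=2679689, p(68)=3087735, p(69)=3554345, p(70)=4087968, p(71)=4697205, p(72)=5392783, p(73)=6185689, p(74)=7089500, p(75)=8118264, p(76)=9289091, p(77)=10619863, p(78)=12132164, p(79)=13848650, p(80)=15796476, p(81)=18004327, p(82)=20506255, p(83)=23338469, p(84)=26543660, p(85)=30167357, p(86)=34262962, p(87)=38887673, p(88)=44108109, p(89)=49995925, p(90)=56634173, p(91)=64112359, p(92)=72533807, p(93)=82010177, p(94)=92669720, p(95)=104651419, p(96)=118114304, p(97)=133230930, p(98)=150198136, p(99)=169229875, p(100)=190569292, p(101)=214481126, p(102)=241265379, p(103)=271248950, p(104)=304801365, p(105)=342325709, p(106)=384276336, p(107)=431149389, p(108)=483502844, p(109)=541946240, p(110)=607163746, p(111)=679903203, p(112)=761002156, p(113)=851376628, p(114)=952050665, p(115)=1064144451, p(116)=1188908248, p(117)=1327710076, p(118)=1482074143, p(119)=1653668665, p(120)=1844349560, p(121)=2056148051, p(122)=2291320912, p(123)=2552338241, p(124)=2841940500, p(125)=3163127352, p(126)=3519222692, p(127)=3913864295, p(128)=4351078600, p(129)=4835271870, p(130)=5371315400, p(131)=5964539504.
Final step: p(132) = p(131) + p(130) - p(127) - p(125) + p(120) + p(117) - p(110) - p(106) + p(97) + p(92) - p(81) - p(75) + p(62) + p(55) - p(40) - p(32) + p(15) + p(6)
= 5964539504 + 5371315400 - 3913864295 - 3163127352 + 1844349560 + 1327710076 - 607163746 - 384276336 + 133230930 + 72533807 - 18004327 - 8118264 + 1300156 + 451276 - 37338 - 8349 + 176 + 11
= 6620830889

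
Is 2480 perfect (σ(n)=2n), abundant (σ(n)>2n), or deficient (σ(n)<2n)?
abundant

Proper divisors of 2480: sum = 1 + 2 + 4 + 5 + 8 + 10 + 16 + 20 + ... + 310 + 496 + 620 + 1240 (19 divisors) = 3472
Since 3472 > 2480, 2480 is abundant.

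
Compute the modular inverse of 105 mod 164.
25

gcd(105, 164) = 1, so the inverse exists.
Extended Euclidean algorithm on (164, 105):
164 = 1 × 105 + 59  ⟹  59 = (1)·164 + (-1)·105
105 = 1 × 59 + 46  ⟹  46 = (-1)·164 + (2)·105
59 = 1 × 46 + 13  ⟹  13 = (2)·164 + (-3)·105
46 = 3 × 13 + 7  ⟹  7 = (-7)·164 + (11)·105
13 = 1 × 7 + 6  ⟹  6 = (9)·164 + (-14)·105
7 = 1 × 6 + 1  ⟹  1 = (-16)·164 + (25)·105
So (25)·105 ≡ 1 (mod 164), i.e. 105^(-1) ≡ 25 (mod 164).
Check: 105 × 25 = 2625 ≡ 1 (mod 164)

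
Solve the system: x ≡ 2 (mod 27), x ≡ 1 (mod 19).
191

Using Chinese Remainder Theorem:
M = 27 × 19 = 513
M1 = 19, M2 = 27
y1 = 19^(-1) mod 27 = 10
y2 = 27^(-1) mod 19 = 12
x = (2×19×10 + 1×27×12) mod 513 = 191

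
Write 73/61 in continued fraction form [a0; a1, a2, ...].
[1; 5, 12]

Euclidean algorithm steps:
73 = 1 × 61 + 12
61 = 5 × 12 + 1
12 = 12 × 1 + 0
Continued fraction: [1; 5, 12]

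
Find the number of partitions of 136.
10015581680

p(n) counts ways to write n as a sum of positive integers (order ignored).
Euler's pentagonal recurrence: p(k) = p(k-1) + p(k-2) - p(k-5) - p(k-7) + p(k-12) + p(k-15) - ... (offsets j(3j∓1)/2, signs ++--, p(0)=1, p(<0)=0).
DP table for k = 0..135: p(0)=1, p(1)=1, p(2)=2, p(3)=3, p(4)=5, p(5)=7, p(6)=11, p(7)=15, p(8)=22, p(9)=30, p(10)=42, p(11)=56, p(12)=77, p(13)=101, p(14)=135, p(15)=176, p(16)=231, p(17)=297, p(18)=385, p(19)=490, p(20)=627, p(21)=792, p(22)=1002, p(23)=1255, p(24)=1575, p(25)=1958, p(26)=2436, p(27)=3010, p(28)=3718, p(29)=4565, p(30)=5604, p(31)=6842, p(32)=8349, p(33)=10143, p(34)=12310, p(35)=14883, p(36)=17977, p(37)=21637, p(38)=26015, p(39)=31185, p(40)=37338, p(41)=44583, p(42)=53174, p(43)=63261, p(44)=75175, p(45)=89134, p(46)=105558, p(47)=124754, p(48)=147273, p(49)=173525, p(50)=204226, p(51)=239943, p(52)=281589, p(53)=329931, p(54)=386155, p(55)=451276, p(56)=526823, p(57)=614154, p(58)=715220, p(59)=831820, p(60)=966467, p(61)=1121505, p(62)=1300156, p(63)=1505499, p(64)=1741630, p(65)=2012558, p(66)=2323520, p(67)=2679689, p(68)=3087735, p(69)=3554345, p(70)=4087968, p(71)=4697205, p(72)=5392783, p(73)=6185689, p(74)=7089500, p(75)=8118264, p(76)=9289091, p(77)=10619863, p(78)=12132164, p(79)=13848650, p(80)=15796476, p(81)=18004327, p(82)=20506255, p(83)=23338469, p(84)=26543660, p(85)=30167357, p(86)=34262962, p(87)=38887673, p(88)=44108109, p(89)=49995925, p(90)=56634173, p(91)=64112359, p(92)=72533807, p(93)=82010177, p(94)=92669720, p(95)=104651419, p(96)=118114304, p(97)=133230930, p(98)=150198136, p(99)=169229875, p(100)=190569292, p(101)=214481126, p(102)=241265379, p(103)=271248950, p(104)=304801365, p(105)=342325709, p(106)=384276336, p(107)=431149389, p(108)=483502844, p(109)=541946240, p(110)=607163746, p(111)=679903203, p(112)=761002156, p(113)=851376628, p(114)=952050665, p(115)=1064144451, p(116)=1188908248, p(117)=1327710076, p(118)=1482074143, p(119)=1653668665, p(120)=1844349560, p(121)=2056148051, p(122)=2291320912, p(123)=2552338241, p(124)=2841940500, p(125)=3163127352, p(126)=3519222692, p(127)=3913864295, p(128)=4351078600, p(129)=4835271870, p(130)=5371315400, p(131)=5964539504, p(132)=6620830889, p(133)=7346629512, p(134)=8149040695, p(135)=9035836076.
Final step: p(136) = p(135) + p(134) - p(131) - p(129) + p(124) + p(121) - p(114) - p(110) + p(101) + p(96) - p(85) - p(79) + p(66) + p(59) - p(44) - p(36) + p(19) + p(10)
= 9035836076 + 8149040695 - 5964539504 - 4835271870 + 2841940500 + 2056148051 - 952050665 - 607163746 + 214481126 + 118114304 - 30167357 - 13848650 + 2323520 + 831820 - 75175 - 17977 + 490 + 42
= 10015581680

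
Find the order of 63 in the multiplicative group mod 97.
32

97 is prime, so ord(63) divides φ(97) = 96.
Divisors of 96: 1, 2, 3, 4, 6, 8, 12, 16, 24, 32, 48, 96.
Repeated squaring: 63^1 ≡ 63, 63^2 ≡ 89, 63^4 ≡ 64, 63^8 ≡ 22, 63^16 ≡ 96, 63^32 ≡ 1, 63^64 ≡ 1 (mod 97).
Test 63^d mod 97 for each divisor d in increasing order:
63^1 ≡ 63
63^2 ≡ 89
63^3 = 63^2·63^1 ≡ 78
63^4 ≡ 64
63^6 = 63^4·63^2 ≡ 70
63^8 ≡ 22
63^12 = 63^8·63^4 ≡ 50
63^16 ≡ 96
63^24 = 63^16·63^8 ≡ 75
63^32 ≡ 1  ← first divisor giving 1
The order is 32.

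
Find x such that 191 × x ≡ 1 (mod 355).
171

gcd(191, 355) = 1, so the inverse exists.
Extended Euclidean algorithm on (355, 191):
355 = 1 × 191 + 164  ⟹  164 = (1)·355 + (-1)·191
191 = 1 × 164 + 27  ⟹  27 = (-1)·355 + (2)·191
164 = 6 × 27 + 2  ⟹  2 = (7)·355 + (-13)·191
27 = 13 × 2 + 1  ⟹  1 = (-92)·355 + (171)·191
So (171)·191 ≡ 1 (mod 355), i.e. 191^(-1) ≡ 171 (mod 355).
Check: 191 × 171 = 32661 ≡ 1 (mod 355)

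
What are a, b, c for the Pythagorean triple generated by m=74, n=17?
(5187, 2516, 5765)

Euclid's formula: a = m² - n², b = 2mn, c = m² + n²
m = 74, n = 17
a = 74² - 17² = 5476 - 289 = 5187
b = 2 × 74 × 17 = 2516
c = 74² + 17² = 5476 + 289 = 5765
Verification: 5187² + 2516² = 26904969 + 6330256 = 33235225 = 5765² ✓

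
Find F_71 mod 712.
529

Matrix identity: Q^n = [[F_(n+1), F_n], [F_n, F_(n-1)]] with Q = [[1,1],[1,0]].
n = 71 = 1000111₂. Square-and-multiply, entries mod 712:
Q^1 = [[1,1],[1,0]]
Q^2 = (Q^1)² = [[2,1],[1,1]]
Q^4 = (Q^2)² = [[5,3],[3,2]]
Q^8 = (Q^4)² = [[34,21],[21,13]]
Q^17 = (Q^8)²·Q = [[448,173],[173,275]]
Q^35 = (Q^17)²·Q = [[424,657],[657,479]]
Q^71 = (Q^35)²·Q = [[704,529],[529,175]]
F_71 mod 712 = Q^71[0][1] = 529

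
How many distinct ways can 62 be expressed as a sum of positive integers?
1300156

p(n) counts ways to write n as a sum of positive integers (order ignored).
Euler's pentagonal recurrence: p(k) = p(k-1) + p(k-2) - p(k-5) - p(k-7) + p(k-12) + p(k-15) - ... (offsets j(3j∓1)/2, signs ++--, p(0)=1, p(<0)=0).
DP table for k = 0..61: p(0)=1, p(1)=1, p(2)=2, p(3)=3, p(4)=5, p(5)=7, p(6)=11, p(7)=15, p(8)=22, p(9)=30, p(10)=42, p(11)=56, p(12)=77, p(13)=101, p(14)=135, p(15)=176, p(16)=231, p(17)=297, p(18)=385, p(19)=490, p(20)=627, p(21)=792, p(22)=1002, p(23)=1255, p(24)=1575, p(25)=1958, p(26)=2436, p(27)=3010, p(28)=3718, p(29)=4565, p(30)=5604, p(31)=6842, p(32)=8349, p(33)=10143, p(34)=12310, p(35)=14883, p(36)=17977, p(37)=21637, p(38)=26015, p(39)=31185, p(40)=37338, p(41)=44583, p(42)=53174, p(43)=63261, p(44)=75175, p(45)=89134, p(46)=105558, p(47)=124754, p(48)=147273, p(49)=173525, p(50)=204226, p(51)=239943, p(52)=281589, p(53)=329931, p(54)=386155, p(55)=451276, p(56)=526823, p(57)=614154, p(58)=715220, p(59)=831820, p(60)=966467, p(61)=1121505.
Final step: p(62) = p(61) + p(60) - p(57) - p(55) + p(50) + p(47) - p(40) - p(36) + p(27) + p(22) - p(11) - p(5)
= 1121505 + 966467 - 614154 - 451276 + 204226 + 124754 - 37338 - 17977 + 3010 + 1002 - 56 - 7
= 1300156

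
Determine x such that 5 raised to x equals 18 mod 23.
12

Baby-step giant-step with step n = ⌈√23⌉ = 5.
Baby steps 5^j mod 23 (j:value) for j=0..4: 0:1, 1:5, 2:2, 3:10, 4:4.
Giant-step multiplier: 5^(-5) ≡ 5^(22-5) = 5^17 ≡ 15 (mod 23).
Giant steps γ_i = 18·15^i mod 23: γ_0=18, γ_1=17, γ_2=2 (in table at j=2).
x = i·n + j = 2·5 + 2 = 12.
Check: 5^12 ≡ 18 (mod 23).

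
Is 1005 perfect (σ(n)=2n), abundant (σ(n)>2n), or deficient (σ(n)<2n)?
deficient

Proper divisors of 1005: sum = 1 + 3 + 5 + 15 + 67 + 201 + 335 = 627
Since 627 < 1005, 1005 is deficient.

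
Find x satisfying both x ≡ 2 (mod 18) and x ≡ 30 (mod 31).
92

Using Chinese Remainder Theorem:
M = 18 × 31 = 558
M1 = 31, M2 = 18
y1 = 31^(-1) mod 18 = 7
y2 = 18^(-1) mod 31 = 19
x = (2×31×7 + 30×18×19) mod 558 = 92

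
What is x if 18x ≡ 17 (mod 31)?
x ≡ 13 (mod 31)

gcd(18, 31) = 1, which divides 17, so solutions exist.
Find 18^(-1) mod 31 by the extended Euclidean algorithm:
31 = 1 × 18 + 13  ⟹  13 = (1)·31 + (-1)·18
18 = 1 × 13 + 5  ⟹  5 = (-1)·31 + (2)·18
13 = 2 × 5 + 3  ⟹  3 = (3)·31 + (-5)·18
5 = 1 × 3 + 2  ⟹  2 = (-4)·31 + (7)·18
3 = 1 × 2 + 1  ⟹  1 = (7)·31 + (-12)·18
So (-12)·18 ≡ 1 (mod 31), i.e. 18^(-1) ≡ -12 ≡ 19 (mod 31).
x ≡ 19 × 17 = 323 ≡ 13 (mod 31).
Check: 18 × 13 = 234 ≡ 17 (mod 31).
Unique solution: x ≡ 13 (mod 31)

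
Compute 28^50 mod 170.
104

Repeated squaring. Binary of 50 = 110010.
28^1 ≡ 28 (mod 170); 28^2 ≡ 104 (mod 170); 28^4 ≡ 106 (mod 170); 28^8 ≡ 16 (mod 170); 28^16 ≡ 86 (mod 170); 28^32 ≡ 86 (mod 170)
28^50 = 28^2 × 28^16 × 28^32 ≡ 104 (mod 170)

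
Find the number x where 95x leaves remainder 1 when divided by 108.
83

gcd(95, 108) = 1, so the inverse exists.
Extended Euclidean algorithm on (108, 95):
108 = 1 × 95 + 13  ⟹  13 = (1)·108 + (-1)·95
95 = 7 × 13 + 4  ⟹  4 = (-7)·108 + (8)·95
13 = 3 × 4 + 1  ⟹  1 = (22)·108 + (-25)·95
So (-25)·95 ≡ 1 (mod 108), i.e. 95^(-1) ≡ -25 ≡ 83 (mod 108).
Check: 95 × 83 = 7885 ≡ 1 (mod 108)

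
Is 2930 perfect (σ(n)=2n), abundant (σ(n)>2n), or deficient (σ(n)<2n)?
deficient

Proper divisors of 2930: sum = 1 + 2 + 5 + 10 + 293 + 586 + 1465 = 2362
Since 2362 < 2930, 2930 is deficient.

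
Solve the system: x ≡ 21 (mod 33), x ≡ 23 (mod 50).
1473

Using Chinese Remainder Theorem:
M = 33 × 50 = 1650
M1 = 50, M2 = 33
y1 = 50^(-1) mod 33 = 2
y2 = 33^(-1) mod 50 = 47
x = (21×50×2 + 23×33×47) mod 1650 = 1473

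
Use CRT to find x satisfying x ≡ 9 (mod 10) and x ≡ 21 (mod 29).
79

Using Chinese Remainder Theorem:
M = 10 × 29 = 290
M1 = 29, M2 = 10
y1 = 29^(-1) mod 10 = 9
y2 = 10^(-1) mod 29 = 3
x = (9×29×9 + 21×10×3) mod 290 = 79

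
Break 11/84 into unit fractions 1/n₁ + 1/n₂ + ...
1/8 + 1/168

Greedy algorithm:
11/84: ceiling(84/11) = 8, use 1/8
1/168: ceiling(168/1) = 168, use 1/168
Result: 11/84 = 1/8 + 1/168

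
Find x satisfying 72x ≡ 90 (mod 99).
x ≡ 4 (mod 11)

gcd(72, 99) = 9, which divides 90, so solutions exist.
Divide through by 9: 8x ≡ 10 (mod 11).
Find 8^(-1) mod 11 by the extended Euclidean algorithm:
11 = 1 × 8 + 3  ⟹  3 = (1)·11 + (-1)·8
8 = 2 × 3 + 2  ⟹  2 = (-2)·11 + (3)·8
3 = 1 × 2 + 1  ⟹  1 = (3)·11 + (-4)·8
So (-4)·8 ≡ 1 (mod 11), i.e. 8^(-1) ≡ -4 ≡ 7 (mod 11).
x ≡ 7 × 10 = 70 ≡ 4 (mod 11).
Check: 72 × 4 = 288 ≡ 90 (mod 99).
x ≡ 4 (mod 11), giving 9 solutions mod 99.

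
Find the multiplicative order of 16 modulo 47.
23

47 is prime, so ord(16) divides φ(47) = 46.
Divisors of 46: 1, 2, 23, 46.
Repeated squaring: 16^1 ≡ 16, 16^2 ≡ 21, 16^4 ≡ 18, 16^8 ≡ 42, 16^16 ≡ 25, 16^32 ≡ 14 (mod 47).
Test 16^d mod 47 for each divisor d in increasing order:
16^1 ≡ 16
16^2 ≡ 21
16^23 = 16^16·16^4·16^2·16^1 ≡ 1  ← first divisor giving 1
The order is 23.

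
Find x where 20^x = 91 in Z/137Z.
5

Baby-step giant-step with step n = ⌈√137⌉ = 12.
Baby steps 20^j mod 137 (j:value) for j=0..11: 0:1, 1:20, 2:126, 3:54, 4:121, 5:91, 6:39, 7:95, 8:119, 9:51, 10:61, 11:124.
h = 91 is already in the table at j=5, so x = 5.
Check: 20^5 ≡ 91 (mod 137).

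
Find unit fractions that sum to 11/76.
1/7 + 1/532

Greedy algorithm:
11/76: ceiling(76/11) = 7, use 1/7
1/532: ceiling(532/1) = 532, use 1/532
Result: 11/76 = 1/7 + 1/532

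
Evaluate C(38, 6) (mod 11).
0

Using Lucas' theorem:
Write n=38 and k=6 in base 11:
n in base 11: [3, 5]
k in base 11: [0, 6]
C(38,6) mod 11 = ∏ C(n_i, k_i) mod 11
Digit binomials (mod 11): C(3,0) = 1; C(5,6) = 0 (k_i > n_i)
Product: 1 × 0 = 0 ≡ 0 (mod 11)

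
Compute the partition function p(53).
329931

p(n) counts ways to write n as a sum of positive integers (order ignored).
Euler's pentagonal recurrence: p(k) = p(k-1) + p(k-2) - p(k-5) - p(k-7) + p(k-12) + p(k-15) - ... (offsets j(3j∓1)/2, signs ++--, p(0)=1, p(<0)=0).
DP table for k = 0..52: p(0)=1, p(1)=1, p(2)=2, p(3)=3, p(4)=5, p(5)=7, p(6)=11, p(7)=15, p(8)=22, p(9)=30, p(10)=42, p(11)=56, p(12)=77, p(13)=101, p(14)=135, p(15)=176, p(16)=231, p(17)=297, p(18)=385, p(19)=490, p(20)=627, p(21)=792, p(22)=1002, p(23)=1255, p(24)=1575, p(25)=1958, p(26)=2436, p(27)=3010, p(28)=3718, p(29)=4565, p(30)=5604, p(31)=6842, p(32)=8349, p(33)=10143, p(34)=12310, p(35)=14883, p(36)=17977, p(37)=21637, p(38)=26015, p(39)=31185, p(40)=37338, p(41)=44583, p(42)=53174, p(43)=63261, p(44)=75175, p(45)=89134, p(46)=105558, p(47)=124754, p(48)=147273, p(49)=173525, p(50)=204226, p(51)=239943, p(52)=281589.
Final step: p(53) = p(52) + p(51) - p(48) - p(46) + p(41) + p(38) - p(31) - p(27) + p(18) + p(13) - p(2)
= 281589 + 239943 - 147273 - 105558 + 44583 + 26015 - 6842 - 3010 + 385 + 101 - 2
= 329931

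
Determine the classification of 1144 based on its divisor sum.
abundant

Proper divisors of 1144: sum = 1 + 2 + 4 + 8 + 11 + 13 + 22 + 26 + 44 + 52 + 88 + 104 + 143 + 286 + 572 = 1376
Since 1376 > 1144, 1144 is abundant.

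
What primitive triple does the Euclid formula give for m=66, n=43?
(2507, 5676, 6205)

Euclid's formula: a = m² - n², b = 2mn, c = m² + n²
m = 66, n = 43
a = 66² - 43² = 4356 - 1849 = 2507
b = 2 × 66 × 43 = 5676
c = 66² + 43² = 4356 + 1849 = 6205
Verification: 2507² + 5676² = 6285049 + 32216976 = 38502025 = 6205² ✓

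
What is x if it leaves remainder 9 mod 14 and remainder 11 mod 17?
79

Using Chinese Remainder Theorem:
M = 14 × 17 = 238
M1 = 17, M2 = 14
y1 = 17^(-1) mod 14 = 5
y2 = 14^(-1) mod 17 = 11
x = (9×17×5 + 11×14×11) mod 238 = 79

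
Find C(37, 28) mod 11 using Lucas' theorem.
0

Using Lucas' theorem:
Write n=37 and k=28 in base 11:
n in base 11: [3, 4]
k in base 11: [2, 6]
C(37,28) mod 11 = ∏ C(n_i, k_i) mod 11
Digit binomials (mod 11): C(3,2) = 3; C(4,6) = 0 (k_i > n_i)
Product: 3 × 0 = 0 ≡ 0 (mod 11)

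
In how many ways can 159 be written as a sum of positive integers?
97662728555

p(n) counts ways to write n as a sum of positive integers (order ignored).
Euler's pentagonal recurrence: p(k) = p(k-1) + p(k-2) - p(k-5) - p(k-7) + p(k-12) + p(k-15) - ... (offsets j(3j∓1)/2, signs ++--, p(0)=1, p(<0)=0).
DP table for k = 0..158: p(0)=1, p(1)=1, p(2)=2, p(3)=3, p(4)=5, p(5)=7, p(6)=11, p(7)=15, p(8)=22, p(9)=30, p(10)=42, p(11)=56, p(12)=77, p(13)=101, p(14)=135, p(15)=176, p(16)=231, p(17)=297, p(18)=385, p(19)=490, p(20)=627, p(21)=792, p(22)=1002, p(23)=1255, p(24)=1575, p(25)=1958, p(26)=2436, p(27)=3010, p(28)=3718, p(29)=4565, p(30)=5604, p(31)=6842, p(32)=8349, p(33)=10143, p(34)=12310, p(35)=14883, p(36)=17977, p(37)=21637, p(38)=26015, p(39)=31185, p(40)=37338, p(41)=44583, p(42)=53174, p(43)=63261, p(44)=75175, p(45)=89134, p(46)=105558, p(47)=124754, p(48)=147273, p(49)=173525, p(50)=204226, p(51)=239943, p(52)=281589, p(53)=329931, p(54)=386155, p(55)=451276, p(56)=526823, p(57)=614154, p(58)=715220, p(59)=831820, p(60)=966467, p(61)=1121505, p(62)=1300156, p(63)=1505499, p(64)=1741630, p(65)=2012558, p(66)=2323520, p(67)=2679689, p(68)=3087735, p(69)=3554345, p(70)=4087968, p(71)=4697205, p(72)=5392783, p(73)=6185689, p(74)=7089500, p(75)=8118264, p(76)=9289091, p(77)=10619863, p(78)=12132164, p(79)=13848650, p(80)=15796476, p(81)=18004327, p(82)=20506255, p(83)=23338469, p(84)=26543660, p(85)=30167357, p(86)=34262962, p(87)=38887673, p(88)=44108109, p(89)=49995925, p(90)=56634173, p(91)=64112359, p(92)=72533807, p(93)=82010177, p(94)=92669720, p(95)=104651419, p(96)=118114304, p(97)=133230930, p(98)=150198136, p(99)=169229875, p(100)=190569292, p(101)=214481126, p(102)=241265379, p(103)=271248950, p(104)=304801365, p(105)=342325709, p(106)=384276336, p(107)=431149389, p(108)=483502844, p(109)=541946240, p(110)=607163746, p(111)=679903203, p(112)=761002156, p(113)=851376628, p(114)=952050665, p(115)=1064144451, p(116)=1188908248, p(117)=1327710076, p(118)=1482074143, p(119)=1653668665, p(120)=1844349560, p(121)=2056148051, p(122)=2291320912, p(123)=2552338241, p(124)=2841940500, p(125)=3163127352, p(126)=3519222692, p(127)=3913864295, p(128)=4351078600, p(129)=4835271870, p(130)=5371315400, p(131)=5964539504, p(132)=6620830889, p(133)=7346629512, p(134)=8149040695, p(135)=9035836076, p(136)=10015581680, p(137)=11097645016, p(138)=12292341831, p(139)=13610949895, p(140)=15065878135, p(141)=16670689208, p(142)=18440293320, p(143)=20390982757, p(144)=22540654445, p(145)=24908858009, p(146)=27517052599, p(147)=30388671978, p(148)=33549419497, p(149)=37027355200, p(150)=40853235313, p(151)=45060624582, p(152)=49686288421, p(153)=54770336324, p(154)=60356673280, p(155)=66493182097, p(156)=73232243759, p(157)=80630964769, p(158)=88751778802.
Final step: p(159) = p(158) + p(157) - p(154) - p(152) + p(147) + p(144) - p(137) - p(133) + p(124) + p(119) - p(108) - p(102) + p(89) + p(82) - p(67) - p(59) + p(42) + p(33) - p(14) - p(4)
= 88751778802 + 80630964769 - 60356673280 - 49686288421 + 30388671978 + 22540654445 - 11097645016 - 7346629512 + 2841940500 + 1653668665 - 483502844 - 241265379 + 49995925 + 20506255 - 2679689 - 831820 + 53174 + 10143 - 135 - 5
= 97662728555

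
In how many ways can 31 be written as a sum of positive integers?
6842

p(n) counts ways to write n as a sum of positive integers (order ignored).
Euler's pentagonal recurrence: p(k) = p(k-1) + p(k-2) - p(k-5) - p(k-7) + p(k-12) + p(k-15) - ... (offsets j(3j∓1)/2, signs ++--, p(0)=1, p(<0)=0).
DP table for k = 0..30: p(0)=1, p(1)=1, p(2)=2, p(3)=3, p(4)=5, p(5)=7, p(6)=11, p(7)=15, p(8)=22, p(9)=30, p(10)=42, p(11)=56, p(12)=77, p(13)=101, p(14)=135, p(15)=176, p(16)=231, p(17)=297, p(18)=385, p(19)=490, p(20)=627, p(21)=792, p(22)=1002, p(23)=1255, p(24)=1575, p(25)=1958, p(26)=2436, p(27)=3010, p(28)=3718, p(29)=4565, p(30)=5604.
Final step: p(31) = p(30) + p(29) - p(26) - p(24) + p(19) + p(16) - p(9) - p(5)
= 5604 + 4565 - 2436 - 1575 + 490 + 231 - 30 - 7
= 6842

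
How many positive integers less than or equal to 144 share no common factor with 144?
48

144 = 2^4 × 3^2
φ(n) = n × ∏(1 - 1/p) for each prime p dividing n
φ(144) = 144 × (1 - 1/2) × (1 - 1/3) = 48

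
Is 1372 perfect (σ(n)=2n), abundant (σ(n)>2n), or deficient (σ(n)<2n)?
abundant

Proper divisors of 1372: sum = 1 + 2 + 4 + 7 + 14 + 28 + 49 + 98 + 196 + 343 + 686 = 1428
Since 1428 > 1372, 1372 is abundant.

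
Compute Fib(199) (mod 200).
101

Matrix identity: Q^n = [[F_(n+1), F_n], [F_n, F_(n-1)]] with Q = [[1,1],[1,0]].
n = 199 = 11000111₂. Square-and-multiply, entries mod 200:
Q^1 = [[1,1],[1,0]]
Q^3 = (Q^1)²·Q = [[3,2],[2,1]]
Q^6 = (Q^3)² = [[13,8],[8,5]]
Q^12 = (Q^6)² = [[33,144],[144,89]]
Q^24 = (Q^12)² = [[25,168],[168,57]]
Q^49 = (Q^24)²·Q = [[25,49],[49,176]]
Q^99 = (Q^49)²·Q = [[75,26],[26,49]]
Q^199 = (Q^99)²·Q = [[125,101],[101,24]]
F_199 mod 200 = Q^199[0][1] = 101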